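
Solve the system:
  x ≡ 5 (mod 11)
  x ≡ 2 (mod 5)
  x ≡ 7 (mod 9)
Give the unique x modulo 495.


Moduli 11, 5, 9 are pairwise coprime; by CRT there is a unique solution modulo M = 11 · 5 · 9 = 495.
Solve pairwise, accumulating the modulus:
  Start with x ≡ 5 (mod 11).
  Combine with x ≡ 2 (mod 5): since gcd(11, 5) = 1, we get a unique residue mod 55.
    Write x = 5 + 11·t and substitute into x ≡ 2 (mod 5): 11·t ≡ 2 − 5 = -3 (mod 5).
    Reduce coefficients mod 5: 1·t ≡ 2 (mod 5).
    So t ≡ 2 (mod 5).
    Then x = 5 + 11·2 = 27, valid modulo lcm(11, 5) = 55: x ≡ 27 (mod 55).
  Combine with x ≡ 7 (mod 9): since gcd(55, 9) = 1, we get a unique residue mod 495.
    Write x = 27 + 55·t and substitute into x ≡ 7 (mod 9): 55·t ≡ 7 − 27 = -20 (mod 9).
    Reduce coefficients mod 9: 1·t ≡ 7 (mod 9).
    So t ≡ 7 (mod 9).
    Then x = 27 + 55·7 = 412, valid modulo lcm(55, 9) = 495: x ≡ 412 (mod 495).
Verify: 412 mod 11 = 5 ✓, 412 mod 5 = 2 ✓, 412 mod 9 = 7 ✓.

x ≡ 412 (mod 495).


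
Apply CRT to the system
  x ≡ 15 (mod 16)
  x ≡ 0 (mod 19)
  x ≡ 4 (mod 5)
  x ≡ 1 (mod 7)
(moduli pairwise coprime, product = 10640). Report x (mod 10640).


Product of moduli M = 16 · 19 · 5 · 7 = 10640.
Merge one congruence at a time:
  Start: x ≡ 15 (mod 16).
  Combine with x ≡ 0 (mod 19); new modulus lcm = 304.
    Write x = 15 + 16·t and substitute into x ≡ 0 (mod 19): 16·t ≡ 0 − 15 = -15 (mod 19).
    Reduce coefficients mod 19: 16·t ≡ 4 (mod 19).
    The inverse of 16 mod 19 is 6 (since 16·6 = 96 = 5·19 + 1), so t ≡ 6·4 = 24 ≡ 5 (mod 19).
    Then x = 15 + 16·5 = 95, valid modulo lcm(16, 19) = 304: x ≡ 95 (mod 304).
  Combine with x ≡ 4 (mod 5); new modulus lcm = 1520.
    Write x = 95 + 304·t and substitute into x ≡ 4 (mod 5): 304·t ≡ 4 − 95 = -91 (mod 5).
    Reduce coefficients mod 5: 4·t ≡ 4 (mod 5).
    The inverse of 4 mod 5 is 4 (since 4·4 = 16 = 3·5 + 1), so t ≡ 4·4 = 16 ≡ 1 (mod 5).
    Then x = 95 + 304·1 = 399, valid modulo lcm(304, 5) = 1520: x ≡ 399 (mod 1520).
  Combine with x ≡ 1 (mod 7); new modulus lcm = 10640.
    Write x = 399 + 1520·t and substitute into x ≡ 1 (mod 7): 1520·t ≡ 1 − 399 = -398 (mod 7).
    Reduce coefficients mod 7: 1·t ≡ 1 (mod 7).
    So t ≡ 1 (mod 7).
    Then x = 399 + 1520·1 = 1919, valid modulo lcm(1520, 7) = 10640: x ≡ 1919 (mod 10640).
Verify against each original: 1919 mod 16 = 15, 1919 mod 19 = 0, 1919 mod 5 = 4, 1919 mod 7 = 1.

x ≡ 1919 (mod 10640).


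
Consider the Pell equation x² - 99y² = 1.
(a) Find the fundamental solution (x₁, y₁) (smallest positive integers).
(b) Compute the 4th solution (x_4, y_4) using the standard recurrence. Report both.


Step 1: Find the fundamental solution (x₁, y₁) of x² - 99y² = 1.
  Expand √99 as a continued fraction. a₀ = ⌊√99⌋ = 9; iterate m_{k+1} = d_k·a_k − m_k, d_{k+1} = (99 − m_{k+1}²)/d_k, a_{k+1} = ⌊(a₀ + m_{k+1})/d_{k+1}⌋ (starting m₀ = 0, d₀ = 1), with convergents p_k = a_k·p_{k-1} + p_{k-2}, q_k = a_k·q_{k-1} + q_{k-2} (p₋₁ = 1, q₋₁ = 0):
  k = 0: a₀ = 9; p₀/q₀ = 9/1; p₀² − 99·q₀² = 81 − 99 = -18.
  k = 1: m = 9, d = 18, a = ⌊(9 + 9)/18⌋ = 1; p/q = (1·9 + 1)/(1·1 + 0) = 10/1; p² − 99·q² = 100 − 99 = 1.
  The first convergent with p² − 99·q² = 1 gives the fundamental solution (x₁, y₁) = (10, 1).
Step 2: Apply the recurrence (x_{n+1}, y_{n+1}) = (x₁x_n + 99y₁y_n, x₁y_n + y₁x_n) repeatedly.
  From (x_1, y_1) = (10, 1): x_2 = 10·10 + 99·1·1 = 199; y_2 = 10·1 + 1·10 = 20.
  From (x_2, y_2) = (199, 20): x_3 = 10·199 + 99·1·20 = 3970; y_3 = 10·20 + 1·199 = 399.
  From (x_3, y_3) = (3970, 399): x_4 = 10·3970 + 99·1·399 = 79201; y_4 = 10·399 + 1·3970 = 7960.
Step 3: Verify x_4² - 99·y_4² = 6272798401 - 6272798400 = 1 (should be 1). ✓

(x_1, y_1) = (10, 1); (x_4, y_4) = (79201, 7960).


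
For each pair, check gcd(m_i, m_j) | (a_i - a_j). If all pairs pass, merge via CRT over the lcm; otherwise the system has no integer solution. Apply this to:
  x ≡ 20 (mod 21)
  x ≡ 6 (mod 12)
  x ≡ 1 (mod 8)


Moduli 21, 12, 8 are not pairwise coprime, so CRT works modulo lcm(m_i) when all pairwise compatibility conditions hold.
Pairwise compatibility: gcd(m_i, m_j) must divide a_i - a_j for every pair.
Merge one congruence at a time:
  Start: x ≡ 20 (mod 21).
  Combine with x ≡ 6 (mod 12): gcd(21, 12) = 3, and 6 - 20 = -14 is NOT divisible by 3.
    ⇒ system is inconsistent (no integer solution).

No solution (the system is inconsistent).


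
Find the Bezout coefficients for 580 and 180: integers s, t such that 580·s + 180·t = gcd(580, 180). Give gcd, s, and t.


Euclidean algorithm on (580, 180) — divide until remainder is 0:
  580 = 3 · 180 + 40
  180 = 4 · 40 + 20
  40 = 2 · 20 + 0
gcd(580, 180) = 20.
Track Bezout coefficients alongside the remainders: start with r₀ = 580 = a·1 + b·0 (s = 1, t = 0) and r₁ = 180 = a·0 + b·1 (s = 0, t = 1); each new remainder r_{k+1} = r_{k-1} − q_k·r_k inherits s_{k+1} = s_{k-1} − q_k·s_k, t_{k+1} = t_{k-1} − q_k·t_k, so r_k = a·s_k + b·t_k at every step:
  q = 3: r = 40, s = 1 − 3·0 = 1, t = 0 − 3·1 = -3  (check: 580·1 + 180·(-3) = 40)
  q = 4: r = 20, s = 0 − 4·1 = -4, t = 1 − 4·(-3) = 13  (check: 580·(-4) + 180·13 = 20)
The row with r = 20 (the gcd) gives the Bezout coefficients s = -4, t = 13.
Result: 580 · (-4) + 180 · (13) = 20.

gcd(580, 180) = 20; s = -4, t = 13 (check: 580·(-4) + 180·13 = 20).


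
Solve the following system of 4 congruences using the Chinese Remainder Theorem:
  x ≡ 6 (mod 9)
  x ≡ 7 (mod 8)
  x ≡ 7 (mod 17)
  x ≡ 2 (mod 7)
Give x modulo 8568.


Product of moduli M = 9 · 8 · 17 · 7 = 8568.
Merge one congruence at a time:
  Start: x ≡ 6 (mod 9).
  Combine with x ≡ 7 (mod 8); new modulus lcm = 72.
    Write x = 6 + 9·t and substitute into x ≡ 7 (mod 8): 9·t ≡ 7 − 6 = 1 (mod 8).
    Reduce coefficients mod 8: 1·t ≡ 1 (mod 8).
    So t ≡ 1 (mod 8).
    Then x = 6 + 9·1 = 15, valid modulo lcm(9, 8) = 72: x ≡ 15 (mod 72).
  Combine with x ≡ 7 (mod 17); new modulus lcm = 1224.
    Write x = 15 + 72·t and substitute into x ≡ 7 (mod 17): 72·t ≡ 7 − 15 = -8 (mod 17).
    Reduce coefficients mod 17: 4·t ≡ 9 (mod 17).
    The inverse of 4 mod 17 is 13 (since 4·13 = 52 = 3·17 + 1), so t ≡ 13·9 = 117 ≡ 15 (mod 17).
    Then x = 15 + 72·15 = 1095, valid modulo lcm(72, 17) = 1224: x ≡ 1095 (mod 1224).
  Combine with x ≡ 2 (mod 7); new modulus lcm = 8568.
    Write x = 1095 + 1224·t and substitute into x ≡ 2 (mod 7): 1224·t ≡ 2 − 1095 = -1093 (mod 7).
    Reduce coefficients mod 7: 6·t ≡ 6 (mod 7).
    The inverse of 6 mod 7 is 6 (since 6·6 = 36 = 5·7 + 1), so t ≡ 6·6 = 36 ≡ 1 (mod 7).
    Then x = 1095 + 1224·1 = 2319, valid modulo lcm(1224, 7) = 8568: x ≡ 2319 (mod 8568).
Verify against each original: 2319 mod 9 = 6, 2319 mod 8 = 7, 2319 mod 17 = 7, 2319 mod 7 = 2.

x ≡ 2319 (mod 8568).


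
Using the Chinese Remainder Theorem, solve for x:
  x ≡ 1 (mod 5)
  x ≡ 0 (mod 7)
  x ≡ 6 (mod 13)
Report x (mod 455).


Moduli 5, 7, 13 are pairwise coprime; by CRT there is a unique solution modulo M = 5 · 7 · 13 = 455.
Solve pairwise, accumulating the modulus:
  Start with x ≡ 1 (mod 5).
  Combine with x ≡ 0 (mod 7): since gcd(5, 7) = 1, we get a unique residue mod 35.
    Write x = 1 + 5·t and substitute into x ≡ 0 (mod 7): 5·t ≡ 0 − 1 = -1 (mod 7).
    Reduce coefficients mod 7: 5·t ≡ 6 (mod 7).
    The inverse of 5 mod 7 is 3 (since 5·3 = 15 = 2·7 + 1), so t ≡ 3·6 = 18 ≡ 4 (mod 7).
    Then x = 1 + 5·4 = 21, valid modulo lcm(5, 7) = 35: x ≡ 21 (mod 35).
  Combine with x ≡ 6 (mod 13): since gcd(35, 13) = 1, we get a unique residue mod 455.
    Write x = 21 + 35·t and substitute into x ≡ 6 (mod 13): 35·t ≡ 6 − 21 = -15 (mod 13).
    Reduce coefficients mod 13: 9·t ≡ 11 (mod 13).
    The inverse of 9 mod 13 is 3 (since 9·3 = 27 = 2·13 + 1), so t ≡ 3·11 = 33 ≡ 7 (mod 13).
    Then x = 21 + 35·7 = 266, valid modulo lcm(35, 13) = 455: x ≡ 266 (mod 455).
Verify: 266 mod 5 = 1 ✓, 266 mod 7 = 0 ✓, 266 mod 13 = 6 ✓.

x ≡ 266 (mod 455).


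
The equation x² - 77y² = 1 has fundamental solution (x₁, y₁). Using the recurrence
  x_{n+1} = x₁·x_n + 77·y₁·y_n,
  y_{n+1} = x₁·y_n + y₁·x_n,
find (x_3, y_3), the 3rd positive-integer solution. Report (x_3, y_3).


Step 1: Find the fundamental solution (x₁, y₁) of x² - 77y² = 1.
  Expand √77 as a continued fraction. a₀ = ⌊√77⌋ = 8; iterate m_{k+1} = d_k·a_k − m_k, d_{k+1} = (77 − m_{k+1}²)/d_k, a_{k+1} = ⌊(a₀ + m_{k+1})/d_{k+1}⌋ (starting m₀ = 0, d₀ = 1), with convergents p_k = a_k·p_{k-1} + p_{k-2}, q_k = a_k·q_{k-1} + q_{k-2} (p₋₁ = 1, q₋₁ = 0):
  k = 0: a₀ = 8; p₀/q₀ = 8/1; p₀² − 77·q₀² = 64 − 77 = -13.
  k = 1: m = 8, d = 13, a = ⌊(8 + 8)/13⌋ = 1; p/q = (1·8 + 1)/(1·1 + 0) = 9/1; p² − 77·q² = 81 − 77 = 4.
  k = 2: m = 5, d = 4, a = ⌊(8 + 5)/4⌋ = 3; p/q = (3·9 + 8)/(3·1 + 1) = 35/4; p² − 77·q² = 1225 − 1232 = -7.
  k = 3: m = 7, d = 7, a = ⌊(8 + 7)/7⌋ = 2; p/q = (2·35 + 9)/(2·4 + 1) = 79/9; p² − 77·q² = 6241 − 6237 = 4.
  k = 4: m = 7, d = 4, a = ⌊(8 + 7)/4⌋ = 3; p/q = (3·79 + 35)/(3·9 + 4) = 272/31; p² − 77·q² = 73984 − 73997 = -13.
  k = 5: m = 5, d = 13, a = ⌊(8 + 5)/13⌋ = 1; p/q = (1·272 + 79)/(1·31 + 9) = 351/40; p² − 77·q² = 123201 − 123200 = 1.
  The first convergent with p² − 77·q² = 1 gives the fundamental solution (x₁, y₁) = (351, 40).
Step 2: Apply the recurrence (x_{n+1}, y_{n+1}) = (x₁x_n + 77y₁y_n, x₁y_n + y₁x_n) repeatedly.
  From (x_1, y_1) = (351, 40): x_2 = 351·351 + 77·40·40 = 246401; y_2 = 351·40 + 40·351 = 28080.
  From (x_2, y_2) = (246401, 28080): x_3 = 351·246401 + 77·40·28080 = 172973151; y_3 = 351·28080 + 40·246401 = 19712120.
Step 3: Verify x_3² - 77·y_3² = 29919710966868801 - 29919710966868800 = 1 (should be 1). ✓

(x_1, y_1) = (351, 40); (x_3, y_3) = (172973151, 19712120).


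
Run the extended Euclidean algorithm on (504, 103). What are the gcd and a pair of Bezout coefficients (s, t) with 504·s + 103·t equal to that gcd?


Euclidean algorithm on (504, 103) — divide until remainder is 0:
  504 = 4 · 103 + 92
  103 = 1 · 92 + 11
  92 = 8 · 11 + 4
  11 = 2 · 4 + 3
  4 = 1 · 3 + 1
  3 = 3 · 1 + 0
gcd(504, 103) = 1.
Track Bezout coefficients alongside the remainders: start with r₀ = 504 = a·1 + b·0 (s = 1, t = 0) and r₁ = 103 = a·0 + b·1 (s = 0, t = 1); each new remainder r_{k+1} = r_{k-1} − q_k·r_k inherits s_{k+1} = s_{k-1} − q_k·s_k, t_{k+1} = t_{k-1} − q_k·t_k, so r_k = a·s_k + b·t_k at every step:
  q = 4: r = 92, s = 1 − 4·0 = 1, t = 0 − 4·1 = -4  (check: 504·1 + 103·(-4) = 92)
  q = 1: r = 11, s = 0 − 1·1 = -1, t = 1 − 1·(-4) = 5  (check: 504·(-1) + 103·5 = 11)
  q = 8: r = 4, s = 1 − 8·(-1) = 9, t = -4 − 8·5 = -44  (check: 504·9 + 103·(-44) = 4)
  q = 2: r = 3, s = -1 − 2·9 = -19, t = 5 − 2·(-44) = 93  (check: 504·(-19) + 103·93 = 3)
  q = 1: r = 1, s = 9 − 1·(-19) = 28, t = -44 − 1·93 = -137  (check: 504·28 + 103·(-137) = 1)
The row with r = 1 (the gcd) gives the Bezout coefficients s = 28, t = -137.
Result: 504 · (28) + 103 · (-137) = 1.

gcd(504, 103) = 1; s = 28, t = -137 (check: 504·28 + 103·(-137) = 1).


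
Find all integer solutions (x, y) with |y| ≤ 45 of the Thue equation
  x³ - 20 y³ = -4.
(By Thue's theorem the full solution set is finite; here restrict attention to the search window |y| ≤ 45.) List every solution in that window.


The equation is x³ - 20y³ = -4. For fixed y, x³ = 20·y³ − 4, so a solution requires the RHS to be a perfect cube.
Strategy: iterate y from -45 to 45, compute RHS = 20·y³ − 4, and check whether it is a (positive or negative) perfect cube.
Check small values of y:
  y = 0: RHS = -4 is not a perfect cube.
  y = 1: RHS = 16 is not a perfect cube.
  y = -1: RHS = -24 is not a perfect cube.
  y = 2: RHS = 156 is not a perfect cube.
  y = -2: RHS = -164 is not a perfect cube.
  y = 3: RHS = 536 is not a perfect cube.
  y = -3: RHS = -544 is not a perfect cube.
Continuing the search up to |y| = 45 finds no solutions either.
No (x, y) in the scanned range satisfies the equation.

No integer solutions with |y| ≤ 45.


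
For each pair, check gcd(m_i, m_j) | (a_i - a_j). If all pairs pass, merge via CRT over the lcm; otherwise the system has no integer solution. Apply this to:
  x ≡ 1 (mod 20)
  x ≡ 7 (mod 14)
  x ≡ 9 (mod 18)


Moduli 20, 14, 18 are not pairwise coprime, so CRT works modulo lcm(m_i) when all pairwise compatibility conditions hold.
Pairwise compatibility: gcd(m_i, m_j) must divide a_i - a_j for every pair.
Merge one congruence at a time:
  Start: x ≡ 1 (mod 20).
  Combine with x ≡ 7 (mod 14): gcd(20, 14) = 2; 7 - 1 = 6, which IS divisible by 2, so compatible.
    Write x = 1 + 20·t and substitute into x ≡ 7 (mod 14): 20·t ≡ 7 − 1 = 6 (mod 14).
    Divide the congruence (and modulus) by g = 2: 10·t ≡ 3 (mod 7).
    Reduce coefficients mod 7: 3·t ≡ 3 (mod 7).
    The inverse of 3 mod 7 is 5 (since 3·5 = 15 = 2·7 + 1), so t ≡ 5·3 = 15 ≡ 1 (mod 7).
    Then x = 1 + 20·1 = 21, valid modulo lcm(20, 14) = 140: x ≡ 21 (mod 140).
  Combine with x ≡ 9 (mod 18): gcd(140, 18) = 2; 9 - 21 = -12, which IS divisible by 2, so compatible.
    Write x = 21 + 140·t and substitute into x ≡ 9 (mod 18): 140·t ≡ 9 − 21 = -12 (mod 18).
    Divide the congruence (and modulus) by g = 2: 70·t ≡ -6 (mod 9).
    Reduce coefficients mod 9: 7·t ≡ 3 (mod 9).
    The inverse of 7 mod 9 is 4 (since 7·4 = 28 = 3·9 + 1), so t ≡ 4·3 = 12 ≡ 3 (mod 9).
    Then x = 21 + 140·3 = 441, valid modulo lcm(140, 18) = 1260: x ≡ 441 (mod 1260).
Verify: 441 mod 20 = 1, 441 mod 14 = 7, 441 mod 18 = 9.

x ≡ 441 (mod 1260).


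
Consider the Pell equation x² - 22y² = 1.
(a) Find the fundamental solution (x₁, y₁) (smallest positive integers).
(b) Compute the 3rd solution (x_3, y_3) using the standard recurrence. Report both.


Step 1: Find the fundamental solution (x₁, y₁) of x² - 22y² = 1.
  Expand √22 as a continued fraction. a₀ = ⌊√22⌋ = 4; iterate m_{k+1} = d_k·a_k − m_k, d_{k+1} = (22 − m_{k+1}²)/d_k, a_{k+1} = ⌊(a₀ + m_{k+1})/d_{k+1}⌋ (starting m₀ = 0, d₀ = 1), with convergents p_k = a_k·p_{k-1} + p_{k-2}, q_k = a_k·q_{k-1} + q_{k-2} (p₋₁ = 1, q₋₁ = 0):
  k = 0: a₀ = 4; p₀/q₀ = 4/1; p₀² − 22·q₀² = 16 − 22 = -6.
  k = 1: m = 4, d = 6, a = ⌊(4 + 4)/6⌋ = 1; p/q = (1·4 + 1)/(1·1 + 0) = 5/1; p² − 22·q² = 25 − 22 = 3.
  k = 2: m = 2, d = 3, a = ⌊(4 + 2)/3⌋ = 2; p/q = (2·5 + 4)/(2·1 + 1) = 14/3; p² − 22·q² = 196 − 198 = -2.
  k = 3: m = 4, d = 2, a = ⌊(4 + 4)/2⌋ = 4; p/q = (4·14 + 5)/(4·3 + 1) = 61/13; p² − 22·q² = 3721 − 3718 = 3.
  k = 4: m = 4, d = 3, a = ⌊(4 + 4)/3⌋ = 2; p/q = (2·61 + 14)/(2·13 + 3) = 136/29; p² − 22·q² = 18496 − 18502 = -6.
  k = 5: m = 2, d = 6, a = ⌊(4 + 2)/6⌋ = 1; p/q = (1·136 + 61)/(1·29 + 13) = 197/42; p² − 22·q² = 38809 − 38808 = 1.
  The first convergent with p² − 22·q² = 1 gives the fundamental solution (x₁, y₁) = (197, 42).
Step 2: Apply the recurrence (x_{n+1}, y_{n+1}) = (x₁x_n + 22y₁y_n, x₁y_n + y₁x_n) repeatedly.
  From (x_1, y_1) = (197, 42): x_2 = 197·197 + 22·42·42 = 77617; y_2 = 197·42 + 42·197 = 16548.
  From (x_2, y_2) = (77617, 16548): x_3 = 197·77617 + 22·42·16548 = 30580901; y_3 = 197·16548 + 42·77617 = 6519870.
Step 3: Verify x_3² - 22·y_3² = 935191505971801 - 935191505971800 = 1 (should be 1). ✓

(x_1, y_1) = (197, 42); (x_3, y_3) = (30580901, 6519870).


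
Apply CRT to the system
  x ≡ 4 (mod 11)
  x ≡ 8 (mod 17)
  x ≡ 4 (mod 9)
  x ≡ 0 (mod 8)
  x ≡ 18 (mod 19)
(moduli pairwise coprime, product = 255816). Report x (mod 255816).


Product of moduli M = 11 · 17 · 9 · 8 · 19 = 255816.
Merge one congruence at a time:
  Start: x ≡ 4 (mod 11).
  Combine with x ≡ 8 (mod 17); new modulus lcm = 187.
    Write x = 4 + 11·t and substitute into x ≡ 8 (mod 17): 11·t ≡ 8 − 4 = 4 (mod 17).
    The inverse of 11 mod 17 is 14 (since 11·14 = 154 = 9·17 + 1), so t ≡ 14·4 = 56 ≡ 5 (mod 17).
    Then x = 4 + 11·5 = 59, valid modulo lcm(11, 17) = 187: x ≡ 59 (mod 187).
  Combine with x ≡ 4 (mod 9); new modulus lcm = 1683.
    Write x = 59 + 187·t and substitute into x ≡ 4 (mod 9): 187·t ≡ 4 − 59 = -55 (mod 9).
    Reduce coefficients mod 9: 7·t ≡ 8 (mod 9).
    The inverse of 7 mod 9 is 4 (since 7·4 = 28 = 3·9 + 1), so t ≡ 4·8 = 32 ≡ 5 (mod 9).
    Then x = 59 + 187·5 = 994, valid modulo lcm(187, 9) = 1683: x ≡ 994 (mod 1683).
  Combine with x ≡ 0 (mod 8); new modulus lcm = 13464.
    Write x = 994 + 1683·t and substitute into x ≡ 0 (mod 8): 1683·t ≡ 0 − 994 = -994 (mod 8).
    Reduce coefficients mod 8: 3·t ≡ 6 (mod 8).
    The inverse of 3 mod 8 is 3 (since 3·3 = 9 = 1·8 + 1), so t ≡ 3·6 = 18 ≡ 2 (mod 8).
    Then x = 994 + 1683·2 = 4360, valid modulo lcm(1683, 8) = 13464: x ≡ 4360 (mod 13464).
  Combine with x ≡ 18 (mod 19); new modulus lcm = 255816.
    Write x = 4360 + 13464·t and substitute into x ≡ 18 (mod 19): 13464·t ≡ 18 − 4360 = -4342 (mod 19).
    Reduce coefficients mod 19: 12·t ≡ 9 (mod 19).
    The inverse of 12 mod 19 is 8 (since 12·8 = 96 = 5·19 + 1), so t ≡ 8·9 = 72 ≡ 15 (mod 19).
    Then x = 4360 + 13464·15 = 206320, valid modulo lcm(13464, 19) = 255816: x ≡ 206320 (mod 255816).
Verify against each original: 206320 mod 11 = 4, 206320 mod 17 = 8, 206320 mod 9 = 4, 206320 mod 8 = 0, 206320 mod 19 = 18.

x ≡ 206320 (mod 255816).


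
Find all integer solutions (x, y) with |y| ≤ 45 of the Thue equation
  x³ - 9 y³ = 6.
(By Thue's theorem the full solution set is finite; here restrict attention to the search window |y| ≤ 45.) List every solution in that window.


The equation is x³ - 9y³ = 6. For fixed y, x³ = 9·y³ + 6, so a solution requires the RHS to be a perfect cube.
Strategy: iterate y from -45 to 45, compute RHS = 9·y³ + 6, and check whether it is a (positive or negative) perfect cube.
Check small values of y:
  y = 0: RHS = 6 is not a perfect cube.
  y = 1: RHS = 15 is not a perfect cube.
  y = -1: RHS = -3 is not a perfect cube.
  y = 2: RHS = 78 is not a perfect cube.
  y = -2: RHS = -66 is not a perfect cube.
  y = 3: RHS = 249 is not a perfect cube.
  y = -3: RHS = -237 is not a perfect cube.
Continuing the search up to |y| = 45 finds no solutions either.
No (x, y) in the scanned range satisfies the equation.

No integer solutions with |y| ≤ 45.


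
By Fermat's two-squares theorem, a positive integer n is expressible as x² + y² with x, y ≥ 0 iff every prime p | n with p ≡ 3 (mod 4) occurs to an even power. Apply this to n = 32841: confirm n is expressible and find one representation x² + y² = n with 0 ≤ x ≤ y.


Step 1: Factor n = 32841 = 3^2 · 41 · 89.
Step 2: Check the mod-4 condition on each prime factor: 3 ≡ 3 (mod 4), exponent 2 (must be even); 41 ≡ 1 (mod 4), exponent 1; 89 ≡ 1 (mod 4), exponent 1.
All primes ≡ 3 (mod 4) appear to even exponent (or don't appear), so by the two-squares theorem n IS expressible as a sum of two squares.
Step 3: Build a representation. Group n = k² · m with k = 3 and m = 41 · 89 = 3649 (a product of primes ≡ 1 (mod 4)); a representation of m scales to one of n via (k·x)² + (k·y)² = k²(x² + y²). Each prime p ≡ 1 (mod 4) is itself a sum of two squares; find a² by testing p − a² for a perfect square:
  41: 41 − 1² = 40, 41 − 2² = 37, 41 − 3² = 32, 41 − 4² = 25 = 5² ⇒ 41 = 4² + 5².
  89: 89 − 1² = 88, 89 − 2² = 85, 89 − 3² = 80, 89 − 4² = 73, 89 − 5² = 64 = 8² ⇒ 89 = 5² + 8².
  Combine using the Brahmagupta–Fibonacci identity (a² + b²)(c² + d²) = (ac − bd)² + (ad + bc)² = (ac + bd)² + (ad − bc)²:
  41 · 89 = 3649: from (4² + 5²)(5² + 8²), take (4·5 − 5·8, 4·8 + 5·5) = (20 − 40, 32 + 25) = (-20, 57); dropping signs (only squares matter) gives (20, 57); check 20² + 57² = 400 + 3249 = 3649 ✓.
  Scale by k = 3: (3·20, 3·57) = (60, 171).
Step 4: Order so x ≤ y and verify: 60² + 171² = 3600 + 29241 = 32841 = n. ✓

n = 32841 = 60² + 171² (one valid representation with x ≤ y).


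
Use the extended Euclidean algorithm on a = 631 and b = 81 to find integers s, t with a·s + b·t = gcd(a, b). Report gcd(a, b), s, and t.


Euclidean algorithm on (631, 81) — divide until remainder is 0:
  631 = 7 · 81 + 64
  81 = 1 · 64 + 17
  64 = 3 · 17 + 13
  17 = 1 · 13 + 4
  13 = 3 · 4 + 1
  4 = 4 · 1 + 0
gcd(631, 81) = 1.
Track Bezout coefficients alongside the remainders: start with r₀ = 631 = a·1 + b·0 (s = 1, t = 0) and r₁ = 81 = a·0 + b·1 (s = 0, t = 1); each new remainder r_{k+1} = r_{k-1} − q_k·r_k inherits s_{k+1} = s_{k-1} − q_k·s_k, t_{k+1} = t_{k-1} − q_k·t_k, so r_k = a·s_k + b·t_k at every step:
  q = 7: r = 64, s = 1 − 7·0 = 1, t = 0 − 7·1 = -7  (check: 631·1 + 81·(-7) = 64)
  q = 1: r = 17, s = 0 − 1·1 = -1, t = 1 − 1·(-7) = 8  (check: 631·(-1) + 81·8 = 17)
  q = 3: r = 13, s = 1 − 3·(-1) = 4, t = -7 − 3·8 = -31  (check: 631·4 + 81·(-31) = 13)
  q = 1: r = 4, s = -1 − 1·4 = -5, t = 8 − 1·(-31) = 39  (check: 631·(-5) + 81·39 = 4)
  q = 3: r = 1, s = 4 − 3·(-5) = 19, t = -31 − 3·39 = -148  (check: 631·19 + 81·(-148) = 1)
The row with r = 1 (the gcd) gives the Bezout coefficients s = 19, t = -148.
Result: 631 · (19) + 81 · (-148) = 1.

gcd(631, 81) = 1; s = 19, t = -148 (check: 631·19 + 81·(-148) = 1).


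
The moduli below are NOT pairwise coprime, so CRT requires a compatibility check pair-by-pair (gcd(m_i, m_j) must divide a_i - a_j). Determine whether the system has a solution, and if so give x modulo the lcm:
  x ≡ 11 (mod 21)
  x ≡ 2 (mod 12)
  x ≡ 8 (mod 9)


Moduli 21, 12, 9 are not pairwise coprime, so CRT works modulo lcm(m_i) when all pairwise compatibility conditions hold.
Pairwise compatibility: gcd(m_i, m_j) must divide a_i - a_j for every pair.
Merge one congruence at a time:
  Start: x ≡ 11 (mod 21).
  Combine with x ≡ 2 (mod 12): gcd(21, 12) = 3; 2 - 11 = -9, which IS divisible by 3, so compatible.
    Write x = 11 + 21·t and substitute into x ≡ 2 (mod 12): 21·t ≡ 2 − 11 = -9 (mod 12).
    Divide the congruence (and modulus) by g = 3: 7·t ≡ -3 (mod 4).
    Reduce coefficients mod 4: 3·t ≡ 1 (mod 4).
    The inverse of 3 mod 4 is 3 (since 3·3 = 9 = 2·4 + 1), so t ≡ 3·1 = 3 ≡ 3 (mod 4).
    Then x = 11 + 21·3 = 74, valid modulo lcm(21, 12) = 84: x ≡ 74 (mod 84).
  Combine with x ≡ 8 (mod 9): gcd(84, 9) = 3; 8 - 74 = -66, which IS divisible by 3, so compatible.
    Write x = 74 + 84·t and substitute into x ≡ 8 (mod 9): 84·t ≡ 8 − 74 = -66 (mod 9).
    Divide the congruence (and modulus) by g = 3: 28·t ≡ -22 (mod 3).
    Reduce coefficients mod 3: 1·t ≡ 2 (mod 3).
    So t ≡ 2 (mod 3).
    Then x = 74 + 84·2 = 242, valid modulo lcm(84, 9) = 252: x ≡ 242 (mod 252).
Verify: 242 mod 21 = 11, 242 mod 12 = 2, 242 mod 9 = 8.

x ≡ 242 (mod 252).


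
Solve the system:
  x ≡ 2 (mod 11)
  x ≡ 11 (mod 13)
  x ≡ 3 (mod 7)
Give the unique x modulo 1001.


Moduli 11, 13, 7 are pairwise coprime; by CRT there is a unique solution modulo M = 11 · 13 · 7 = 1001.
Solve pairwise, accumulating the modulus:
  Start with x ≡ 2 (mod 11).
  Combine with x ≡ 11 (mod 13): since gcd(11, 13) = 1, we get a unique residue mod 143.
    Write x = 2 + 11·t and substitute into x ≡ 11 (mod 13): 11·t ≡ 11 − 2 = 9 (mod 13).
    The inverse of 11 mod 13 is 6 (since 11·6 = 66 = 5·13 + 1), so t ≡ 6·9 = 54 ≡ 2 (mod 13).
    Then x = 2 + 11·2 = 24, valid modulo lcm(11, 13) = 143: x ≡ 24 (mod 143).
  Combine with x ≡ 3 (mod 7): since gcd(143, 7) = 1, we get a unique residue mod 1001.
    Write x = 24 + 143·t and substitute into x ≡ 3 (mod 7): 143·t ≡ 3 − 24 = -21 (mod 7).
    Reduce coefficients mod 7: 3·t ≡ 0 (mod 7).
    The inverse of 3 mod 7 is 5 (since 3·5 = 15 = 2·7 + 1), so t ≡ 5·0 = 0 ≡ 0 (mod 7).
    Then x = 24 + 143·0 = 24, valid modulo lcm(143, 7) = 1001: x ≡ 24 (mod 1001).
Verify: 24 mod 11 = 2 ✓, 24 mod 13 = 11 ✓, 24 mod 7 = 3 ✓.

x ≡ 24 (mod 1001).


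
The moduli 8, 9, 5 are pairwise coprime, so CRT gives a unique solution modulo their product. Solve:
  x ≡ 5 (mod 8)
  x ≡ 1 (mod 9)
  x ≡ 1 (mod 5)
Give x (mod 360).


Moduli 8, 9, 5 are pairwise coprime; by CRT there is a unique solution modulo M = 8 · 9 · 5 = 360.
Solve pairwise, accumulating the modulus:
  Start with x ≡ 5 (mod 8).
  Combine with x ≡ 1 (mod 9): since gcd(8, 9) = 1, we get a unique residue mod 72.
    Write x = 5 + 8·t and substitute into x ≡ 1 (mod 9): 8·t ≡ 1 − 5 = -4 (mod 9).
    Reduce coefficients mod 9: 8·t ≡ 5 (mod 9).
    The inverse of 8 mod 9 is 8 (since 8·8 = 64 = 7·9 + 1), so t ≡ 8·5 = 40 ≡ 4 (mod 9).
    Then x = 5 + 8·4 = 37, valid modulo lcm(8, 9) = 72: x ≡ 37 (mod 72).
  Combine with x ≡ 1 (mod 5): since gcd(72, 5) = 1, we get a unique residue mod 360.
    Write x = 37 + 72·t and substitute into x ≡ 1 (mod 5): 72·t ≡ 1 − 37 = -36 (mod 5).
    Reduce coefficients mod 5: 2·t ≡ 4 (mod 5).
    The inverse of 2 mod 5 is 3 (since 2·3 = 6 = 1·5 + 1), so t ≡ 3·4 = 12 ≡ 2 (mod 5).
    Then x = 37 + 72·2 = 181, valid modulo lcm(72, 5) = 360: x ≡ 181 (mod 360).
Verify: 181 mod 8 = 5 ✓, 181 mod 9 = 1 ✓, 181 mod 5 = 1 ✓.

x ≡ 181 (mod 360).


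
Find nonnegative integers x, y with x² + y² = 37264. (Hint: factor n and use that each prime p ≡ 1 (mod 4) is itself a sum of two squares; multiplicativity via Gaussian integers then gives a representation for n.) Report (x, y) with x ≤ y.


Step 1: Factor n = 37264 = 2^4 · 17 · 137.
Step 2: Check the mod-4 condition on each prime factor: 2 = 2 (special); 17 ≡ 1 (mod 4), exponent 1; 137 ≡ 1 (mod 4), exponent 1.
All primes ≡ 3 (mod 4) appear to even exponent (or don't appear), so by the two-squares theorem n IS expressible as a sum of two squares.
Step 3: Build a representation. Group n = k² · m with k = 4 and m = 17 · 137 = 2329 (a product of primes ≡ 1 (mod 4)); a representation of m scales to one of n via (k·x)² + (k·y)² = k²(x² + y²). Each prime p ≡ 1 (mod 4) is itself a sum of two squares; find a² by testing p − a² for a perfect square:
  17: 17 − 1² = 16 = 4² ⇒ 17 = 1² + 4².
  137: 137 − 1² = 136, 137 − 2² = 133, 137 − 3² = 128, 137 − 4² = 121 = 11² ⇒ 137 = 4² + 11².
  Combine using the Brahmagupta–Fibonacci identity (a² + b²)(c² + d²) = (ac − bd)² + (ad + bc)² = (ac + bd)² + (ad − bc)²:
  17 · 137 = 2329: from (1² + 4²)(4² + 11²), take (1·4 − 4·11, 1·11 + 4·4) = (4 − 44, 11 + 16) = (-40, 27); dropping signs (only squares matter) gives (40, 27); check 40² + 27² = 1600 + 729 = 2329 ✓.
  Scale by k = 4: (4·40, 4·27) = (160, 108).
Step 4: Order so x ≤ y and verify: 108² + 160² = 11664 + 25600 = 37264 = n. ✓

n = 37264 = 108² + 160² (one valid representation with x ≤ y).


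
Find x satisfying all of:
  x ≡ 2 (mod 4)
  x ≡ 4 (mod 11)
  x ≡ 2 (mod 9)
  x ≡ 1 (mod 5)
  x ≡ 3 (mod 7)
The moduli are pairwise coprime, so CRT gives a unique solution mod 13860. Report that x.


Product of moduli M = 4 · 11 · 9 · 5 · 7 = 13860.
Merge one congruence at a time:
  Start: x ≡ 2 (mod 4).
  Combine with x ≡ 4 (mod 11); new modulus lcm = 44.
    Write x = 2 + 4·t and substitute into x ≡ 4 (mod 11): 4·t ≡ 4 − 2 = 2 (mod 11).
    The inverse of 4 mod 11 is 3 (since 4·3 = 12 = 1·11 + 1), so t ≡ 3·2 = 6 ≡ 6 (mod 11).
    Then x = 2 + 4·6 = 26, valid modulo lcm(4, 11) = 44: x ≡ 26 (mod 44).
  Combine with x ≡ 2 (mod 9); new modulus lcm = 396.
    Write x = 26 + 44·t and substitute into x ≡ 2 (mod 9): 44·t ≡ 2 − 26 = -24 (mod 9).
    Reduce coefficients mod 9: 8·t ≡ 3 (mod 9).
    The inverse of 8 mod 9 is 8 (since 8·8 = 64 = 7·9 + 1), so t ≡ 8·3 = 24 ≡ 6 (mod 9).
    Then x = 26 + 44·6 = 290, valid modulo lcm(44, 9) = 396: x ≡ 290 (mod 396).
  Combine with x ≡ 1 (mod 5); new modulus lcm = 1980.
    Write x = 290 + 396·t and substitute into x ≡ 1 (mod 5): 396·t ≡ 1 − 290 = -289 (mod 5).
    Reduce coefficients mod 5: 1·t ≡ 1 (mod 5).
    So t ≡ 1 (mod 5).
    Then x = 290 + 396·1 = 686, valid modulo lcm(396, 5) = 1980: x ≡ 686 (mod 1980).
  Combine with x ≡ 3 (mod 7); new modulus lcm = 13860.
    Write x = 686 + 1980·t and substitute into x ≡ 3 (mod 7): 1980·t ≡ 3 − 686 = -683 (mod 7).
    Reduce coefficients mod 7: 6·t ≡ 3 (mod 7).
    The inverse of 6 mod 7 is 6 (since 6·6 = 36 = 5·7 + 1), so t ≡ 6·3 = 18 ≡ 4 (mod 7).
    Then x = 686 + 1980·4 = 8606, valid modulo lcm(1980, 7) = 13860: x ≡ 8606 (mod 13860).
Verify against each original: 8606 mod 4 = 2, 8606 mod 11 = 4, 8606 mod 9 = 2, 8606 mod 5 = 1, 8606 mod 7 = 3.

x ≡ 8606 (mod 13860).


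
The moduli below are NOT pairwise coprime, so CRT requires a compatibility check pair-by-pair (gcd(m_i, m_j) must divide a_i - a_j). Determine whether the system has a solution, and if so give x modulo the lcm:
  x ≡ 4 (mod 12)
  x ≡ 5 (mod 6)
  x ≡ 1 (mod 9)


Moduli 12, 6, 9 are not pairwise coprime, so CRT works modulo lcm(m_i) when all pairwise compatibility conditions hold.
Pairwise compatibility: gcd(m_i, m_j) must divide a_i - a_j for every pair.
Merge one congruence at a time:
  Start: x ≡ 4 (mod 12).
  Combine with x ≡ 5 (mod 6): gcd(12, 6) = 6, and 5 - 4 = 1 is NOT divisible by 6.
    ⇒ system is inconsistent (no integer solution).

No solution (the system is inconsistent).


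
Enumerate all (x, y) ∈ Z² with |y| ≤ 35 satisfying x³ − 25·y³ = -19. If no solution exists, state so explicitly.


The equation is x³ - 25y³ = -19. For fixed y, x³ = 25·y³ − 19, so a solution requires the RHS to be a perfect cube.
Strategy: iterate y from -35 to 35, compute RHS = 25·y³ − 19, and check whether it is a (positive or negative) perfect cube.
Check small values of y:
  y = 0: RHS = -19 is not a perfect cube.
  y = 1: RHS = 6 is not a perfect cube.
  y = -1: RHS = -44 is not a perfect cube.
  y = 2: RHS = 181 is not a perfect cube.
  y = -2: RHS = -219 is not a perfect cube.
  y = 3: RHS = 656 is not a perfect cube.
  y = -3: RHS = -694 is not a perfect cube.
Continuing the search up to |y| = 35 finds no solutions either.
No (x, y) in the scanned range satisfies the equation.

No integer solutions with |y| ≤ 35.


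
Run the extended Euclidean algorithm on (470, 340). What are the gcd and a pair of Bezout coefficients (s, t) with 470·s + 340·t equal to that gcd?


Euclidean algorithm on (470, 340) — divide until remainder is 0:
  470 = 1 · 340 + 130
  340 = 2 · 130 + 80
  130 = 1 · 80 + 50
  80 = 1 · 50 + 30
  50 = 1 · 30 + 20
  30 = 1 · 20 + 10
  20 = 2 · 10 + 0
gcd(470, 340) = 10.
Track Bezout coefficients alongside the remainders: start with r₀ = 470 = a·1 + b·0 (s = 1, t = 0) and r₁ = 340 = a·0 + b·1 (s = 0, t = 1); each new remainder r_{k+1} = r_{k-1} − q_k·r_k inherits s_{k+1} = s_{k-1} − q_k·s_k, t_{k+1} = t_{k-1} − q_k·t_k, so r_k = a·s_k + b·t_k at every step:
  q = 1: r = 130, s = 1 − 1·0 = 1, t = 0 − 1·1 = -1  (check: 470·1 + 340·(-1) = 130)
  q = 2: r = 80, s = 0 − 2·1 = -2, t = 1 − 2·(-1) = 3  (check: 470·(-2) + 340·3 = 80)
  q = 1: r = 50, s = 1 − 1·(-2) = 3, t = -1 − 1·3 = -4  (check: 470·3 + 340·(-4) = 50)
  q = 1: r = 30, s = -2 − 1·3 = -5, t = 3 − 1·(-4) = 7  (check: 470·(-5) + 340·7 = 30)
  q = 1: r = 20, s = 3 − 1·(-5) = 8, t = -4 − 1·7 = -11  (check: 470·8 + 340·(-11) = 20)
  q = 1: r = 10, s = -5 − 1·8 = -13, t = 7 − 1·(-11) = 18  (check: 470·(-13) + 340·18 = 10)
The row with r = 10 (the gcd) gives the Bezout coefficients s = -13, t = 18.
Result: 470 · (-13) + 340 · (18) = 10.

gcd(470, 340) = 10; s = -13, t = 18 (check: 470·(-13) + 340·18 = 10).


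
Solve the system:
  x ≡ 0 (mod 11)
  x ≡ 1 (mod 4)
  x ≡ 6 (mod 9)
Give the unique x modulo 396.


Moduli 11, 4, 9 are pairwise coprime; by CRT there is a unique solution modulo M = 11 · 4 · 9 = 396.
Solve pairwise, accumulating the modulus:
  Start with x ≡ 0 (mod 11).
  Combine with x ≡ 1 (mod 4): since gcd(11, 4) = 1, we get a unique residue mod 44.
    Write x = 0 + 11·t and substitute into x ≡ 1 (mod 4): 11·t ≡ 1 − 0 = 1 (mod 4).
    Reduce coefficients mod 4: 3·t ≡ 1 (mod 4).
    The inverse of 3 mod 4 is 3 (since 3·3 = 9 = 2·4 + 1), so t ≡ 3·1 = 3 ≡ 3 (mod 4).
    Then x = 0 + 11·3 = 33, valid modulo lcm(11, 4) = 44: x ≡ 33 (mod 44).
  Combine with x ≡ 6 (mod 9): since gcd(44, 9) = 1, we get a unique residue mod 396.
    Write x = 33 + 44·t and substitute into x ≡ 6 (mod 9): 44·t ≡ 6 − 33 = -27 (mod 9).
    Reduce coefficients mod 9: 8·t ≡ 0 (mod 9).
    The inverse of 8 mod 9 is 8 (since 8·8 = 64 = 7·9 + 1), so t ≡ 8·0 = 0 ≡ 0 (mod 9).
    Then x = 33 + 44·0 = 33, valid modulo lcm(44, 9) = 396: x ≡ 33 (mod 396).
Verify: 33 mod 11 = 0 ✓, 33 mod 4 = 1 ✓, 33 mod 9 = 6 ✓.

x ≡ 33 (mod 396).


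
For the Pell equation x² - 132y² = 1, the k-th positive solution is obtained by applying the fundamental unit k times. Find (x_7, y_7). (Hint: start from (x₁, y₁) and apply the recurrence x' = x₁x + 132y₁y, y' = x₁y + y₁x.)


Step 1: Find the fundamental solution (x₁, y₁) of x² - 132y² = 1.
  Expand √132 as a continued fraction. a₀ = ⌊√132⌋ = 11; iterate m_{k+1} = d_k·a_k − m_k, d_{k+1} = (132 − m_{k+1}²)/d_k, a_{k+1} = ⌊(a₀ + m_{k+1})/d_{k+1}⌋ (starting m₀ = 0, d₀ = 1), with convergents p_k = a_k·p_{k-1} + p_{k-2}, q_k = a_k·q_{k-1} + q_{k-2} (p₋₁ = 1, q₋₁ = 0):
  k = 0: a₀ = 11; p₀/q₀ = 11/1; p₀² − 132·q₀² = 121 − 132 = -11.
  k = 1: m = 11, d = 11, a = ⌊(11 + 11)/11⌋ = 2; p/q = (2·11 + 1)/(2·1 + 0) = 23/2; p² − 132·q² = 529 − 528 = 1.
  The first convergent with p² − 132·q² = 1 gives the fundamental solution (x₁, y₁) = (23, 2).
Step 2: Apply the recurrence (x_{n+1}, y_{n+1}) = (x₁x_n + 132y₁y_n, x₁y_n + y₁x_n) repeatedly.
  From (x_1, y_1) = (23, 2): x_2 = 23·23 + 132·2·2 = 1057; y_2 = 23·2 + 2·23 = 92.
  From (x_2, y_2) = (1057, 92): x_3 = 23·1057 + 132·2·92 = 48599; y_3 = 23·92 + 2·1057 = 4230.
  From (x_3, y_3) = (48599, 4230): x_4 = 23·48599 + 132·2·4230 = 2234497; y_4 = 23·4230 + 2·48599 = 194488.
  From (x_4, y_4) = (2234497, 194488): x_5 = 23·2234497 + 132·2·194488 = 102738263; y_5 = 23·194488 + 2·2234497 = 8942218.
  From (x_5, y_5) = (102738263, 8942218): x_6 = 23·102738263 + 132·2·8942218 = 4723725601; y_6 = 23·8942218 + 2·102738263 = 411147540.
  From (x_6, y_6) = (4723725601, 411147540): x_7 = 23·4723725601 + 132·2·411147540 = 217188639383; y_7 = 23·411147540 + 2·4723725601 = 18903844622.
Step 3: Verify x_7² - 132·y_7² = 47170905077038818620689 - 47170905077038818620688 = 1 (should be 1). ✓

(x_1, y_1) = (23, 2); (x_7, y_7) = (217188639383, 18903844622).


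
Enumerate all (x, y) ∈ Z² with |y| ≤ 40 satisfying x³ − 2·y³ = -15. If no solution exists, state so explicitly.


The equation is x³ - 2y³ = -15. For fixed y, x³ = 2·y³ − 15, so a solution requires the RHS to be a perfect cube.
Strategy: iterate y from -40 to 40, compute RHS = 2·y³ − 15, and check whether it is a (positive or negative) perfect cube.
Check small values of y:
  y = 0: RHS = -15 is not a perfect cube.
  y = 1: RHS = -13 is not a perfect cube.
  y = -1: RHS = -17 is not a perfect cube.
  y = 2: RHS = 1 = (1)³ ⇒ x = 1 works.
  y = -2: RHS = -31 is not a perfect cube.
  y = 3: RHS = 39 is not a perfect cube.
  y = -3: RHS = -69 is not a perfect cube.
Continuing the search up to |y| = 40 finds no further solutions beyond those listed.
Collected solutions: (1, 2).

Solutions (with |y| ≤ 40): (1, 2).


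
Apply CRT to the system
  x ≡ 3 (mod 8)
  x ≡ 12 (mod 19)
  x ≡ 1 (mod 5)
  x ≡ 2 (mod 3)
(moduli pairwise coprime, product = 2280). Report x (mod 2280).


Product of moduli M = 8 · 19 · 5 · 3 = 2280.
Merge one congruence at a time:
  Start: x ≡ 3 (mod 8).
  Combine with x ≡ 12 (mod 19); new modulus lcm = 152.
    Write x = 3 + 8·t and substitute into x ≡ 12 (mod 19): 8·t ≡ 12 − 3 = 9 (mod 19).
    The inverse of 8 mod 19 is 12 (since 8·12 = 96 = 5·19 + 1), so t ≡ 12·9 = 108 ≡ 13 (mod 19).
    Then x = 3 + 8·13 = 107, valid modulo lcm(8, 19) = 152: x ≡ 107 (mod 152).
  Combine with x ≡ 1 (mod 5); new modulus lcm = 760.
    Write x = 107 + 152·t and substitute into x ≡ 1 (mod 5): 152·t ≡ 1 − 107 = -106 (mod 5).
    Reduce coefficients mod 5: 2·t ≡ 4 (mod 5).
    The inverse of 2 mod 5 is 3 (since 2·3 = 6 = 1·5 + 1), so t ≡ 3·4 = 12 ≡ 2 (mod 5).
    Then x = 107 + 152·2 = 411, valid modulo lcm(152, 5) = 760: x ≡ 411 (mod 760).
  Combine with x ≡ 2 (mod 3); new modulus lcm = 2280.
    Write x = 411 + 760·t and substitute into x ≡ 2 (mod 3): 760·t ≡ 2 − 411 = -409 (mod 3).
    Reduce coefficients mod 3: 1·t ≡ 2 (mod 3).
    So t ≡ 2 (mod 3).
    Then x = 411 + 760·2 = 1931, valid modulo lcm(760, 3) = 2280: x ≡ 1931 (mod 2280).
Verify against each original: 1931 mod 8 = 3, 1931 mod 19 = 12, 1931 mod 5 = 1, 1931 mod 3 = 2.

x ≡ 1931 (mod 2280).


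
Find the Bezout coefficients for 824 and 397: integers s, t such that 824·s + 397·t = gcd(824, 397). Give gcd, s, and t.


Euclidean algorithm on (824, 397) — divide until remainder is 0:
  824 = 2 · 397 + 30
  397 = 13 · 30 + 7
  30 = 4 · 7 + 2
  7 = 3 · 2 + 1
  2 = 2 · 1 + 0
gcd(824, 397) = 1.
Track Bezout coefficients alongside the remainders: start with r₀ = 824 = a·1 + b·0 (s = 1, t = 0) and r₁ = 397 = a·0 + b·1 (s = 0, t = 1); each new remainder r_{k+1} = r_{k-1} − q_k·r_k inherits s_{k+1} = s_{k-1} − q_k·s_k, t_{k+1} = t_{k-1} − q_k·t_k, so r_k = a·s_k + b·t_k at every step:
  q = 2: r = 30, s = 1 − 2·0 = 1, t = 0 − 2·1 = -2  (check: 824·1 + 397·(-2) = 30)
  q = 13: r = 7, s = 0 − 13·1 = -13, t = 1 − 13·(-2) = 27  (check: 824·(-13) + 397·27 = 7)
  q = 4: r = 2, s = 1 − 4·(-13) = 53, t = -2 − 4·27 = -110  (check: 824·53 + 397·(-110) = 2)
  q = 3: r = 1, s = -13 − 3·53 = -172, t = 27 − 3·(-110) = 357  (check: 824·(-172) + 397·357 = 1)
The row with r = 1 (the gcd) gives the Bezout coefficients s = -172, t = 357.
Result: 824 · (-172) + 397 · (357) = 1.

gcd(824, 397) = 1; s = -172, t = 357 (check: 824·(-172) + 397·357 = 1).


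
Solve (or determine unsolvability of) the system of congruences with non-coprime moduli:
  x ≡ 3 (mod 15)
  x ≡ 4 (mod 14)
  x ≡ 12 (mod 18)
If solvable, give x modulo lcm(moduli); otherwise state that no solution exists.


Moduli 15, 14, 18 are not pairwise coprime, so CRT works modulo lcm(m_i) when all pairwise compatibility conditions hold.
Pairwise compatibility: gcd(m_i, m_j) must divide a_i - a_j for every pair.
Merge one congruence at a time:
  Start: x ≡ 3 (mod 15).
  Combine with x ≡ 4 (mod 14): gcd(15, 14) = 1; 4 - 3 = 1, which IS divisible by 1, so compatible.
    Write x = 3 + 15·t and substitute into x ≡ 4 (mod 14): 15·t ≡ 4 − 3 = 1 (mod 14).
    Reduce coefficients mod 14: 1·t ≡ 1 (mod 14).
    So t ≡ 1 (mod 14).
    Then x = 3 + 15·1 = 18, valid modulo lcm(15, 14) = 210: x ≡ 18 (mod 210).
  Combine with x ≡ 12 (mod 18): gcd(210, 18) = 6; 12 - 18 = -6, which IS divisible by 6, so compatible.
    Write x = 18 + 210·t and substitute into x ≡ 12 (mod 18): 210·t ≡ 12 − 18 = -6 (mod 18).
    Divide the congruence (and modulus) by g = 6: 35·t ≡ -1 (mod 3).
    Reduce coefficients mod 3: 2·t ≡ 2 (mod 3).
    The inverse of 2 mod 3 is 2 (since 2·2 = 4 = 1·3 + 1), so t ≡ 2·2 = 4 ≡ 1 (mod 3).
    Then x = 18 + 210·1 = 228, valid modulo lcm(210, 18) = 630: x ≡ 228 (mod 630).
Verify: 228 mod 15 = 3, 228 mod 14 = 4, 228 mod 18 = 12.

x ≡ 228 (mod 630).


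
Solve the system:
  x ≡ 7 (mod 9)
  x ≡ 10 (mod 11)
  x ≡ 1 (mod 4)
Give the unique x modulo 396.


Moduli 9, 11, 4 are pairwise coprime; by CRT there is a unique solution modulo M = 9 · 11 · 4 = 396.
Solve pairwise, accumulating the modulus:
  Start with x ≡ 7 (mod 9).
  Combine with x ≡ 10 (mod 11): since gcd(9, 11) = 1, we get a unique residue mod 99.
    Write x = 7 + 9·t and substitute into x ≡ 10 (mod 11): 9·t ≡ 10 − 7 = 3 (mod 11).
    The inverse of 9 mod 11 is 5 (since 9·5 = 45 = 4·11 + 1), so t ≡ 5·3 = 15 ≡ 4 (mod 11).
    Then x = 7 + 9·4 = 43, valid modulo lcm(9, 11) = 99: x ≡ 43 (mod 99).
  Combine with x ≡ 1 (mod 4): since gcd(99, 4) = 1, we get a unique residue mod 396.
    Write x = 43 + 99·t and substitute into x ≡ 1 (mod 4): 99·t ≡ 1 − 43 = -42 (mod 4).
    Reduce coefficients mod 4: 3·t ≡ 2 (mod 4).
    The inverse of 3 mod 4 is 3 (since 3·3 = 9 = 2·4 + 1), so t ≡ 3·2 = 6 ≡ 2 (mod 4).
    Then x = 43 + 99·2 = 241, valid modulo lcm(99, 4) = 396: x ≡ 241 (mod 396).
Verify: 241 mod 9 = 7 ✓, 241 mod 11 = 10 ✓, 241 mod 4 = 1 ✓.

x ≡ 241 (mod 396).
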